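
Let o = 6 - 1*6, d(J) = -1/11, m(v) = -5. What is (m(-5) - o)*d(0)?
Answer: 5/11 ≈ 0.45455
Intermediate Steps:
d(J) = -1/11 (d(J) = -1*1/11 = -1/11)
o = 0 (o = 6 - 6 = 0)
(m(-5) - o)*d(0) = (-5 - 1*0)*(-1/11) = (-5 + 0)*(-1/11) = -5*(-1/11) = 5/11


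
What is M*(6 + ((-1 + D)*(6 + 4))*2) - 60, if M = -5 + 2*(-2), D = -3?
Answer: 606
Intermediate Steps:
M = -9 (M = -5 - 4 = -9)
M*(6 + ((-1 + D)*(6 + 4))*2) - 60 = -9*(6 + ((-1 - 3)*(6 + 4))*2) - 60 = -9*(6 - 4*10*2) - 60 = -9*(6 - 40*2) - 60 = -9*(6 - 80) - 60 = -9*(-74) - 60 = 666 - 60 = 606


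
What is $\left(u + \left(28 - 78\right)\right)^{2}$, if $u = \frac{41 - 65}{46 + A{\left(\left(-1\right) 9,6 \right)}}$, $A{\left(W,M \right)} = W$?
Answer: $\frac{3511876}{1369} \approx 2565.3$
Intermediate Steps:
$u = - \frac{24}{37}$ ($u = \frac{41 - 65}{46 - 9} = - \frac{24}{46 - 9} = - \frac{24}{37} \approx -0.64865$)
$\left(u + \left(28 - 78\right)\right)^{2} = \left(- \frac{24}{37} + \left(28 - 78\right)\right)^{2} = \left(- \frac{24}{37} - 50\right)^{2} = \left(- \frac{1874}{37}\right)^{2} = \frac{3511876}{1369}$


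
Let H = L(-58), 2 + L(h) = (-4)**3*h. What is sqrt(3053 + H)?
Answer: sqrt(6763) ≈ 82.237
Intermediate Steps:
L(h) = -2 - 64*h (L(h) = -2 + (-4)**3*h = -2 - 64*h)
H = 3710 (H = -2 - 64*(-58) = -2 + 3712 = 3710)
sqrt(3053 + H) = sqrt(3053 + 3710) = sqrt(6763)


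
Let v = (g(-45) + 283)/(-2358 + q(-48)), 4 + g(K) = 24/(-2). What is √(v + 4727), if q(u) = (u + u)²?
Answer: √2744726794/762 ≈ 68.753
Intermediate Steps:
g(K) = -16 (g(K) = -4 + 24/(-2) = -4 + 24*(-½) = -4 - 12 = -16)
q(u) = 4*u² (q(u) = (2*u)² = 4*u²)
v = 89/2286 (v = (-16 + 283)/(-2358 + 4*(-48)²) = 267/(-2358 + 4*2304) = 267/(-2358 + 9216) = 267/6858 = 267*(1/6858) = 89/2286 ≈ 0.038933)
√(v + 4727) = √(89/2286 + 4727) = √(10806011/2286) = √2744726794/762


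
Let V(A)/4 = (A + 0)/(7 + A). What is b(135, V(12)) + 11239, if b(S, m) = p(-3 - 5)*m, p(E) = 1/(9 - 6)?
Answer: 213557/19 ≈ 11240.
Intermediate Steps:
p(E) = 1/3
V(A) = 4*A/(7 + A) (V(A) = 4*((A + 0)/(7 + A)) = 4*(A/(7 + A)) = 4*A/(7 + A))
b(S, m) = m/3
b(135, V(12)) + 11239 = (4*12/(7 + 12))/3 + 11239 = (4*12/19)/3 + 11239 = (4*12*(1/19))/3 + 11239 = (1/3)*(48/19) + 11239 = 16/19 + 11239 = 213557/19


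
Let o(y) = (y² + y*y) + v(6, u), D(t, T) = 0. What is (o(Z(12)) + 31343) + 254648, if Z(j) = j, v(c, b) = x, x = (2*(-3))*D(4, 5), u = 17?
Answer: 286279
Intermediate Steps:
x = 0 (x = (2*(-3))*0 = -6*0 = 0)
v(c, b) = 0
o(y) = 2*y² (o(y) = (y² + y*y) + 0 = (y² + y²) + 0 = 2*y² + 0 = 2*y²)
(o(Z(12)) + 31343) + 254648 = (2*12² + 31343) + 254648 = (2*144 + 31343) + 254648 = (288 + 31343) + 254648 = 31631 + 254648 = 286279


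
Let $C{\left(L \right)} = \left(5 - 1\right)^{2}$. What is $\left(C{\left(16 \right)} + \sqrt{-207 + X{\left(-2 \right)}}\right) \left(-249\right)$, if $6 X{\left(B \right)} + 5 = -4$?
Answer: $-3984 - \frac{249 i \sqrt{834}}{2} \approx -3984.0 - 3595.4 i$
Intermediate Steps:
$X{\left(B \right)} = - \frac{3}{2}$ ($X{\left(B \right)} = - \frac{5}{6} + \frac{1}{6} \left(-4\right) = - \frac{5}{6} - \frac{2}{3} = - \frac{3}{2}$)
$C{\left(L \right)} = 16$ ($C{\left(L \right)} = 4^{2} = 16$)
$\left(C{\left(16 \right)} + \sqrt{-207 + X{\left(-2 \right)}}\right) \left(-249\right) = \left(16 + \sqrt{-207 - \frac{3}{2}}\right) \left(-249\right) = \left(16 + \sqrt{- \frac{417}{2}}\right) \left(-249\right) = \left(16 + \frac{i \sqrt{834}}{2}\right) \left(-249\right) = -3984 - \frac{249 i \sqrt{834}}{2}$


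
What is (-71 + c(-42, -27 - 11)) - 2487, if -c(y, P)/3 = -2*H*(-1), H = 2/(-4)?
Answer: -2555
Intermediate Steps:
H = -½ (H = 2*(-¼) = -½ ≈ -0.50000)
c(y, P) = 3 (c(y, P) = -3*(-2*(-½))*(-1) = -3*(-1) = 3)
(-71 + c(-42, -27 - 11)) - 2487 = (-71 + 3) - 2487 = -68 - 2487 = -2555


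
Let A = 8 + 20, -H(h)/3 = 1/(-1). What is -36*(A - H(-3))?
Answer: -900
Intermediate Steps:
H(h) = 3 (H(h) = -3/(-1) = -3*(-1) = 3)
A = 28
-36*(A - H(-3)) = -36*(28 - 1*3) = -36*(28 - 3) = -36*25 = -900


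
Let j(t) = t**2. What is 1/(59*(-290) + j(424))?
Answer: 1/162666 ≈ 6.1476e-6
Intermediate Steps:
1/(59*(-290) + j(424)) = 1/(59*(-290) + 424**2) = 1/(-17110 + 179776) = 1/162666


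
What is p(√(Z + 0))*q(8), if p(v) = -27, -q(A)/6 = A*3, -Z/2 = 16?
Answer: 3888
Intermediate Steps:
Z = -32 (Z = -2*16 = -32)
q(A) = -18*A (q(A) = -6*A*3 = -18*A)
p(√(Z + 0))*q(8) = -(-486)*8 = -27*(-144) = 3888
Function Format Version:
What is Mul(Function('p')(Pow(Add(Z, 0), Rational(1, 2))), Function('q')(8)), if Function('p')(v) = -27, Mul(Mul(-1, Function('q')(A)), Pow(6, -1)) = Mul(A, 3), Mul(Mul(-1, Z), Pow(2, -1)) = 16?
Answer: 3888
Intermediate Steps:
Z = -32 (Z = Mul(-2, 16) = -32)
Function('q')(A) = Mul(-18, A) (Function('q')(A) = Mul(-6, Mul(A, 3)) = Mul(-6, Mul(3, A)) = Mul(-18, A))
Mul(Function('p')(Pow(Add(Z, 0), Rational(1, 2))), Function('q')(8)) = Mul(-27, Mul(-18, 8)) = Mul(-27, -144) = 3888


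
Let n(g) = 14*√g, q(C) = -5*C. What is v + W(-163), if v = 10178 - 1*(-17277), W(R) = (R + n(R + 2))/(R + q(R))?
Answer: 109819/4 + 7*I*√161/326 ≈ 27455.0 + 0.27245*I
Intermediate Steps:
W(R) = -(R + 14*√(2 + R))/(4*R) (W(R) = (R + 14*√(R + 2))/(R - 5*R) = (R + 14*√(2 + R))/((-4*R)) = (R + 14*√(2 + R))*(-1/(4*R)) = -(R + 14*√(2 + R))/(4*R))
v = 27455 (v = 10178 + 17277 = 27455)
v + W(-163) = 27455 + (¼)*(-1*(-163) - 14*√(2 - 163))/(-163) = 27455 + (¼)*(-1/163)*(163 - 14*I*√161) = 27455 + (-¼ + 7*I*√161/326) = 109819/4 + 7*I*√161/326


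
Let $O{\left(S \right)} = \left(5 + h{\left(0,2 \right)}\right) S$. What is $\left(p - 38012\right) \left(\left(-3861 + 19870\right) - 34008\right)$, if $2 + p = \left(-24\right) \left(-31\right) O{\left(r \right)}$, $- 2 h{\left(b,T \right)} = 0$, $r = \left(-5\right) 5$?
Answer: $2358120986$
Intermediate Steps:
$r = -25$
$h{\left(b,T \right)} = 0$ ($h{\left(b,T \right)} = \left(- \frac{1}{2}\right) 0 = 0$)
$O{\left(S \right)} = 5 S$ ($O{\left(S \right)} = \left(5 + 0\right) S = 5 S$)
$p = -93002$ ($p = -2 + \left(-24\right) \left(-31\right) 5 \left(-25\right) = -2 + 744 \left(-125\right) = -2 - 93000 = -93002$)
$\left(p - 38012\right) \left(\left(-3861 + 19870\right) - 34008\right) = \left(-93002 - 38012\right) \left(\left(-3861 + 19870\right) - 34008\right) = - 131014 \left(16009 - 34008\right) = \left(-131014\right) \left(-17999\right) = 2358120986$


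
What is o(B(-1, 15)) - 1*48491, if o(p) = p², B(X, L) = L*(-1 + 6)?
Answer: -42866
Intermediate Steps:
B(X, L) = 5*L (B(X, L) = L*5 = 5*L)
o(B(-1, 15)) - 1*48491 = (5*15)² - 1*48491 = 75² - 48491 = 5625 - 48491 = -42866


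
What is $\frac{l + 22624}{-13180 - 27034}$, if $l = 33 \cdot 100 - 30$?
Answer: $- \frac{12947}{20107} \approx -0.6439$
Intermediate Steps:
$l = 3270$ ($l = 3300 - 30 = 3270$)
$\frac{l + 22624}{-13180 - 27034} = \frac{3270 + 22624}{-13180 - 27034} = \frac{25894}{-40214} = 25894 \left(- \frac{1}{40214}\right) = - \frac{12947}{20107}$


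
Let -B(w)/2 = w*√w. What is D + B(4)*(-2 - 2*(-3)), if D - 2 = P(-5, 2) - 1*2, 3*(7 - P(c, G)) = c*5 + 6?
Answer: -152/3 ≈ -50.667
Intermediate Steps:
P(c, G) = 5 - 5*c/3 (P(c, G) = 7 - (c*5 + 6)/3 = 7 - (5*c + 6)/3 = 7 - (6 + 5*c)/3 = 7 + (-2 - 5*c/3) = 5 - 5*c/3)
B(w) = -2*w^(3/2) (B(w) = -2*w*√w = -2*w^(3/2))
D = 40/3 (D = 2 + ((5 - 5/3*(-5)) - 1*2) = 2 + ((5 + 25/3) - 2) = 2 + (40/3 - 2) = 2 + 34/3 = 40/3 ≈ 13.333)
D + B(4)*(-2 - 2*(-3)) = 40/3 + (-2*4^(3/2))*(-2 - 2*(-3)) = 40/3 + (-2*8)*(-2 + 6) = 40/3 - 16*4 = 40/3 - 64 = -152/3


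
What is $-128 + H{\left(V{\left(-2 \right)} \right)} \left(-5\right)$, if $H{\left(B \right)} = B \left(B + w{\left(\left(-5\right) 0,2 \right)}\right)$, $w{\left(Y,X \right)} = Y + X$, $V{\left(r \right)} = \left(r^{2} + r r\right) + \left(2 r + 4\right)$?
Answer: $-528$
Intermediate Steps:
$V{\left(r \right)} = 4 + 2 r + 2 r^{2}$ ($V{\left(r \right)} = \left(r^{2} + r^{2}\right) + \left(4 + 2 r\right) = 2 r^{2} + \left(4 + 2 r\right) = 4 + 2 r + 2 r^{2}$)
$w{\left(Y,X \right)} = X + Y$
$H{\left(B \right)} = B \left(2 + B\right)$ ($H{\left(B \right)} = B \left(B + \left(2 - 0\right)\right) = B \left(B + \left(2 + 0\right)\right) = B \left(B + 2\right) = B \left(2 + B\right)$)
$-128 + H{\left(V{\left(-2 \right)} \right)} \left(-5\right) = -128 + \left(4 + 2 \left(-2\right) + 2 \left(-2\right)^{2}\right) \left(2 + \left(4 + 2 \left(-2\right) + 2 \left(-2\right)^{2}\right)\right) \left(-5\right) = -128 + \left(4 - 4 + 2 \cdot 4\right) \left(2 + \left(4 - 4 + 2 \cdot 4\right)\right) \left(-5\right) = -128 + \left(4 - 4 + 8\right) \left(2 + \left(4 - 4 + 8\right)\right) \left(-5\right) = -128 + 8 \left(2 + 8\right) \left(-5\right) = -128 + 8 \cdot 10 \left(-5\right) = -128 + 80 \left(-5\right) = -128 - 400 = -528$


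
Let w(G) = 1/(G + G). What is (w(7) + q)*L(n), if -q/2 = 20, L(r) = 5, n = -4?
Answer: -2795/14 ≈ -199.64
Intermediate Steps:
w(G) = 1/(2*G)
q = -40 (q = -2*20 = -40)
(w(7) + q)*L(n) = ((½)/7 - 40)*5 = ((½)*(⅐) - 40)*5 = (1/14 - 40)*5 = -559/14*5 = -2795/14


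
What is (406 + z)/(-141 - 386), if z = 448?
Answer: -854/527 ≈ -1.6205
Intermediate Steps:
(406 + z)/(-141 - 386) = (406 + 448)/(-141 - 386) = 854/(-527) = 854*(-1/527) = -854/527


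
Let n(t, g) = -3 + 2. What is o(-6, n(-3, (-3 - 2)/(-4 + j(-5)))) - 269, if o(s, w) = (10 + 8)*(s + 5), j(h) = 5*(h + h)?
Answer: -287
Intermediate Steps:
j(h) = 10*h (j(h) = 5*(2*h) = 10*h)
n(t, g) = -1
o(s, w) = 90 + 18*s (o(s, w) = 18*(5 + s) = 90 + 18*s)
o(-6, n(-3, (-3 - 2)/(-4 + j(-5)))) - 269 = (90 + 18*(-6)) - 269 = (90 - 108) - 269 = -18 - 269 = -287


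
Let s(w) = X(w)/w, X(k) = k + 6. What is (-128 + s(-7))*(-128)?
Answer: 114560/7 ≈ 16366.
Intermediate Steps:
X(k) = 6 + k
s(w) = (6 + w)/w
(-128 + s(-7))*(-128) = (-128 + (6 - 7)/(-7))*(-128) = (-128 - ⅐*(-1))*(-128) = (-128 + ⅐)*(-128) = -895/7*(-128) = 114560/7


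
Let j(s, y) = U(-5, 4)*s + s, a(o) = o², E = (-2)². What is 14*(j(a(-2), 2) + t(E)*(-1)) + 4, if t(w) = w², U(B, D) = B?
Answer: -444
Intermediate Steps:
E = 4
j(s, y) = -4*s (j(s, y) = -5*s + s = -4*s)
14*(j(a(-2), 2) + t(E)*(-1)) + 4 = 14*(-4*(-2)² + 4²*(-1)) + 4 = 14*(-4*4 + 16*(-1)) + 4 = 14*(-16 - 16) + 4 = 14*(-32) + 4 = -448 + 4 = -444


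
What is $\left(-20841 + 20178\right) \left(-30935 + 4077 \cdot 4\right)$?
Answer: $9697701$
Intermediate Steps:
$\left(-20841 + 20178\right) \left(-30935 + 4077 \cdot 4\right) = - 663 \left(-30935 + 16308\right) = \left(-663\right) \left(-14627\right) = 9697701$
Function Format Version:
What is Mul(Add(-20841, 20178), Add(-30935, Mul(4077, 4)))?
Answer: 9697701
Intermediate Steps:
Mul(Add(-20841, 20178), Add(-30935, Mul(4077, 4))) = Mul(-663, Add(-30935, 16308)) = Mul(-663, -14627) = 9697701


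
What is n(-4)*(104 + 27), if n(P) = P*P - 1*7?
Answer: 1179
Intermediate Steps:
n(P) = -7 + P**2 (n(P) = P**2 - 7 = -7 + P**2)
n(-4)*(104 + 27) = (-7 + (-4)**2)*(104 + 27) = (-7 + 16)*131 = 9*131 = 1179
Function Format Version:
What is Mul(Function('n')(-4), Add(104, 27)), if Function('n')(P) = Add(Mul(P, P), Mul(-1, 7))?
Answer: 1179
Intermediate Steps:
Function('n')(P) = Add(-7, Pow(P, 2)) (Function('n')(P) = Add(Pow(P, 2), -7) = Add(-7, Pow(P, 2)))
Mul(Function('n')(-4), Add(104, 27)) = Mul(Add(-7, Pow(-4, 2)), Add(104, 27)) = Mul(Add(-7, 16), 131) = Mul(9, 131) = 1179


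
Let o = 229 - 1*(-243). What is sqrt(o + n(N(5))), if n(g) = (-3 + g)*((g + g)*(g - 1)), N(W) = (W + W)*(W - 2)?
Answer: 2*sqrt(11863) ≈ 217.83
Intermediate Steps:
N(W) = 2*W*(-2 + W) (N(W) = (2*W)*(-2 + W) = 2*W*(-2 + W))
o = 472 (o = 229 + 243 = 472)
n(g) = 2*g*(-1 + g)*(-3 + g) (n(g) = (-3 + g)*((2*g)*(-1 + g)) = (-3 + g)*(2*g*(-1 + g)) = 2*g*(-1 + g)*(-3 + g))
sqrt(o + n(N(5))) = sqrt(472 + 2*(2*5*(-2 + 5))*(3 + (2*5*(-2 + 5))**2 - 8*5*(-2 + 5))) = sqrt(472 + 2*(2*5*3)*(3 + (2*5*3)**2 - 8*5*3)) = sqrt(472 + 2*30*(3 + 30**2 - 4*30)) = sqrt(472 + 2*30*(3 + 900 - 120)) = sqrt(472 + 2*30*783) = sqrt(472 + 46980) = sqrt(47452) = 2*sqrt(11863)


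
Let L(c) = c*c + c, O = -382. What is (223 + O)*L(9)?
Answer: -14310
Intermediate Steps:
L(c) = c + c² (L(c) = c² + c = c + c²)
(223 + O)*L(9) = (223 - 382)*(9*(1 + 9)) = -1431*10 = -159*90 = -14310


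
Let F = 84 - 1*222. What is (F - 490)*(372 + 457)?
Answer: -520612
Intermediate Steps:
F = -138 (F = 84 - 222 = -138)
(F - 490)*(372 + 457) = (-138 - 490)*(372 + 457) = -628*829 = -520612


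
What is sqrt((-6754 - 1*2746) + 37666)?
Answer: sqrt(28166) ≈ 167.83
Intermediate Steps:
sqrt((-6754 - 1*2746) + 37666) = sqrt((-6754 - 2746) + 37666) = sqrt(-9500 + 37666) = sqrt(28166)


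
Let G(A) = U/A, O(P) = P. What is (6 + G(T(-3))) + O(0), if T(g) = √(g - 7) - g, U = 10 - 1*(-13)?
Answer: 183/19 - 23*I*√10/19 ≈ 9.6316 - 3.828*I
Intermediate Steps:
U = 23 (U = 10 + 13 = 23)
T(g) = √(-7 + g) - g
G(A) = 23/A
(6 + G(T(-3))) + O(0) = (6 + 23/(√(-7 - 3) - 1*(-3))) + 0 = (6 + 23/(√(-10) + 3)) + 0 = (6 + 23/(I*√10 + 3)) + 0 = (6 + 23/(3 + I*√10)) + 0 = 6 + 23/(3 + I*√10)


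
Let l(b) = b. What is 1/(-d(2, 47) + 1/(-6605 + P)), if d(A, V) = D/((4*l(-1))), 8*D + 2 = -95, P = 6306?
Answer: -9568/29035 ≈ -0.32953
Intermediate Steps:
D = -97/8 (D = -¼ + (⅛)*(-95) = -¼ - 95/8 = -97/8 ≈ -12.125)
d(A, V) = 97/32 (d(A, V) = -97/(8*(4*(-1))) = -97/8/(-4) = -97/8*(-¼) = 97/32)
1/(-d(2, 47) + 1/(-6605 + P)) = 1/(-1*97/32 + 1/(-6605 + 6306)) = 1/(-97/32 + 1/(-299)) = 1/(-97/32 - 1/299) = 1/(-29035/9568) = -9568/29035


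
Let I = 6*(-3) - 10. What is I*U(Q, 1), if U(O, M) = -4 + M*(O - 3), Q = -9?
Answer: 448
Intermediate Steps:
I = -28 (I = -18 - 10 = -28)
U(O, M) = -4 + M*(-3 + O)
I*U(Q, 1) = -28*(-4 - 3*1 + 1*(-9)) = -28*(-4 - 3 - 9) = -28*(-16) = 448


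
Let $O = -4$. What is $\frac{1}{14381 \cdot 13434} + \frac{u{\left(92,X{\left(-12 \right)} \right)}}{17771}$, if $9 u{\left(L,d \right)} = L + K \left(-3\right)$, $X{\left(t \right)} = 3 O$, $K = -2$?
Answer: $\frac{6311068877}{10299770594802} \approx 0.00061274$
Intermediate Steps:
$X{\left(t \right)} = -12$ ($X{\left(t \right)} = 3 \left(-4\right) = -12$)
$u{\left(L,d \right)} = \frac{2}{3} + \frac{L}{9}$ ($u{\left(L,d \right)} = \frac{L - -6}{9} = \frac{L + 6}{9} = \frac{6 + L}{9} = \frac{2}{3} + \frac{L}{9}$)
$\frac{1}{14381 \cdot 13434} + \frac{u{\left(92,X{\left(-12 \right)} \right)}}{17771} = \frac{1}{14381 \cdot 13434} + \frac{\frac{2}{3} + \frac{1}{9} \cdot 92}{17771} = \frac{1}{14381} \cdot \frac{1}{13434} + \left(\frac{2}{3} + \frac{92}{9}\right) \frac{1}{17771} = \frac{1}{193194354} + \frac{98}{9} \cdot \frac{1}{17771} = \frac{1}{193194354} + \frac{98}{159939} = \frac{6311068877}{10299770594802}$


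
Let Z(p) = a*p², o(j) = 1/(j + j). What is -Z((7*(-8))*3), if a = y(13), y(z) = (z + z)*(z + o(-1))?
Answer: -9172800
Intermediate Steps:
o(j) = 1/(2*j)
y(z) = 2*z*(-½ + z) (y(z) = (z + z)*(z + (½)/(-1)) = (2*z)*(z + (½)*(-1)) = (2*z)*(z - ½) = (2*z)*(-½ + z) = 2*z*(-½ + z))
a = 325 (a = 13*(-1 + 2*13) = 13*(-1 + 26) = 13*25 = 325)
Z(p) = 325*p²
-Z((7*(-8))*3) = -325*((7*(-8))*3)² = -325*(-56*3)² = -325*(-168)² = -325*28224 = -1*9172800 = -9172800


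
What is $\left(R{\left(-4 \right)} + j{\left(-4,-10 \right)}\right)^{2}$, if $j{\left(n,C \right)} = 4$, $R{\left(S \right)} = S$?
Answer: $0$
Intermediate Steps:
$\left(R{\left(-4 \right)} + j{\left(-4,-10 \right)}\right)^{2} = \left(-4 + 4\right)^{2} = 0^{2} = 0$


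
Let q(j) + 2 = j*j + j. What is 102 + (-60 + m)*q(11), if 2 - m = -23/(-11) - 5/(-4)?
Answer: -173191/22 ≈ -7872.3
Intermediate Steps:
q(j) = -2 + j + j² (q(j) = -2 + (j*j + j) = -2 + (j² + j) = -2 + (j + j²) = -2 + j + j²)
m = -59/44 (m = 2 - (-23/(-11) - 5/(-4)) = 2 - (-23*(-1/11) - 5*(-¼)) = 2 - (23/11 + 5/4) = 2 - 1*147/44 = 2 - 147/44 = -59/44 ≈ -1.3409)
102 + (-60 + m)*q(11) = 102 + (-60 - 59/44)*(-2 + 11 + 11²) = 102 - 2699*(-2 + 11 + 121)/44 = 102 - 2699/44*130 = 102 - 175435/22 = -173191/22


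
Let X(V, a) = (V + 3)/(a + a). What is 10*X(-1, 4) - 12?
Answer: -19/2 ≈ -9.5000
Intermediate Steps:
X(V, a) = (3 + V)/(2*a) (X(V, a) = (3 + V)/((2*a)) = (3 + V)*(1/(2*a)) = (3 + V)/(2*a))
10*X(-1, 4) - 12 = 10*((½)*(3 - 1)/4) - 12 = 10*((½)*(¼)*2) - 12 = 10*(¼) - 12 = 5/2 - 12 = -19/2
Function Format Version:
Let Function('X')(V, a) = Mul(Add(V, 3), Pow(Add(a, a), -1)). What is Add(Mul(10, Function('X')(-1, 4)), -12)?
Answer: Rational(-19, 2) ≈ -9.5000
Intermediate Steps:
Function('X')(V, a) = Mul(Rational(1, 2), Pow(a, -1), Add(3, V)) (Function('X')(V, a) = Mul(Add(3, V), Pow(Mul(2, a), -1)) = Mul(Add(3, V), Mul(Rational(1, 2), Pow(a, -1))) = Mul(Rational(1, 2), Pow(a, -1), Add(3, V)))
Add(Mul(10, Function('X')(-1, 4)), -12) = Add(Mul(10, Mul(Rational(1, 2), Pow(4, -1), Add(3, -1))), -12) = Add(Mul(10, Mul(Rational(1, 2), Rational(1, 4), 2)), -12) = Add(Mul(10, Rational(1, 4)), -12) = Add(Rational(5, 2), -12) = Rational(-19, 2)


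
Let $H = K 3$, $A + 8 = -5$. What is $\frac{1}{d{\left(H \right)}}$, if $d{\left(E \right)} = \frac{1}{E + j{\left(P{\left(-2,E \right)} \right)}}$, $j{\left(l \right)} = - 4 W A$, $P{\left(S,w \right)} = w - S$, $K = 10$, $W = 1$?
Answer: $82$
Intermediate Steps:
$A = -13$ ($A = -8 - 5 = -13$)
$j{\left(l \right)} = 52$ ($j{\left(l \right)} = \left(-4\right) 1 \left(-13\right) = \left(-4\right) \left(-13\right) = 52$)
$H = 30$ ($H = 10 \cdot 3 = 30$)
$d{\left(E \right)} = \frac{1}{52 + E}$ ($d{\left(E \right)} = \frac{1}{E + 52} = \frac{1}{52 + E}$)
$\frac{1}{d{\left(H \right)}} = \frac{1}{\frac{1}{52 + 30}} = \frac{1}{\frac{1}{82}} = 82$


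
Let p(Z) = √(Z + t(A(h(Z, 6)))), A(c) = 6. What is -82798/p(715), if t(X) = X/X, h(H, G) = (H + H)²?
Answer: -41399*√179/179 ≈ -3094.3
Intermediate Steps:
h(H, G) = 4*H² (h(H, G) = (2*H)² = 4*H²)
t(X) = 1
p(Z) = √(1 + Z) (p(Z) = √(Z + 1) = √(1 + Z))
-82798/p(715) = -82798/√(1 + 715) = -82798*√179/358 = -41399*√179/179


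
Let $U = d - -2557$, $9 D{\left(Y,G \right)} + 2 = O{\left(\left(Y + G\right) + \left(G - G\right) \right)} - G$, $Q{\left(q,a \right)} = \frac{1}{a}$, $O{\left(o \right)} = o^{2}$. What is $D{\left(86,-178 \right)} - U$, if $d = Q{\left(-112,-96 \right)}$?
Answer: $- \frac{153311}{96} \approx -1597.0$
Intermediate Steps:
$D{\left(Y,G \right)} = - \frac{2}{9} - \frac{G}{9} + \frac{\left(G + Y\right)^{2}}{9}$ ($D{\left(Y,G \right)} = - \frac{2}{9} + \frac{\left(\left(Y + G\right) + \left(G - G\right)\right)^{2} - G}{9} = - \frac{2}{9} + \frac{\left(\left(G + Y\right) + 0\right)^{2} - G}{9} = - \frac{2}{9} + \frac{\left(G + Y\right)^{2} - G}{9} = - \frac{2}{9} - \left(- \frac{\left(G + Y\right)^{2}}{9} + \frac{G}{9}\right) = - \frac{2}{9} - \frac{G}{9} + \frac{\left(G + Y\right)^{2}}{9}$)
$d = - \frac{1}{96}$ ($d = \frac{1}{-96} = - \frac{1}{96} \approx -0.010417$)
$U = \frac{245471}{96}$ ($U = - \frac{1}{96} - -2557 = - \frac{1}{96} + 2557 = \frac{245471}{96} \approx 2557.0$)
$D{\left(86,-178 \right)} - U = \left(- \frac{2}{9} - - \frac{178}{9} + \frac{\left(-178 + 86\right)^{2}}{9}\right) - \frac{245471}{96} = \left(- \frac{2}{9} + \frac{178}{9} + \frac{\left(-92\right)^{2}}{9}\right) - \frac{245471}{96} = \left(- \frac{2}{9} + \frac{178}{9} + \frac{1}{9} \cdot 8464\right) - \frac{245471}{96} = \left(- \frac{2}{9} + \frac{178}{9} + \frac{8464}{9}\right) - \frac{245471}{96} = 960 - \frac{245471}{96} = - \frac{153311}{96}$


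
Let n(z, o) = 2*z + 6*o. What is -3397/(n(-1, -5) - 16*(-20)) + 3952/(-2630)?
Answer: -5036143/378720 ≈ -13.298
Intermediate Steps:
-3397/(n(-1, -5) - 16*(-20)) + 3952/(-2630) = -3397/((2*(-1) + 6*(-5)) - 16*(-20)) + 3952/(-2630) = -3397/((-2 - 30) + 320) + 3952*(-1/2630) = -3397/(-32 + 320) - 1976/1315 = -3397/288 - 1976/1315 = -5036143/378720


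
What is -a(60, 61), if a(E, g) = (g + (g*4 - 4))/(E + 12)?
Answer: -301/72 ≈ -4.1806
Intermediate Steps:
a(E, g) = (-4 + 5*g)/(12 + E) (a(E, g) = (g + (4*g - 4))/(12 + E) = (g + (-4 + 4*g))/(12 + E) = (-4 + 5*g)/(12 + E))
-a(60, 61) = -(-4 + 5*61)/(12 + 60) = -(-4 + 305)/72 = -301/72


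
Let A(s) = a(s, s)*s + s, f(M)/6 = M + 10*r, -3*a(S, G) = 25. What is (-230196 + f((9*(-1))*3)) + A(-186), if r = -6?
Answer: -229354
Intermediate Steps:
a(S, G) = -25/3 (a(S, G) = -⅓*25 = -25/3)
f(M) = -360 + 6*M (f(M) = 6*(M + 10*(-6)) = 6*(M - 60) = 6*(-60 + M) = -360 + 6*M)
A(s) = -22*s/3 (A(s) = -25*s/3 + s = -22*s/3)
(-230196 + f((9*(-1))*3)) + A(-186) = (-230196 + (-360 + 6*((9*(-1))*3))) - 22/3*(-186) = (-230196 + (-360 + 6*(-9*3))) + 1364 = (-230196 + (-360 + 6*(-27))) + 1364 = (-230196 + (-360 - 162)) + 1364 = (-230196 - 522) + 1364 = -230718 + 1364 = -229354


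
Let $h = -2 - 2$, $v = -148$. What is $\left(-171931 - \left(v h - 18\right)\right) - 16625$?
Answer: $-189130$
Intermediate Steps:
$h = -4$ ($h = -2 - 2 = -4$)
$\left(-171931 - \left(v h - 18\right)\right) - 16625 = \left(-171931 - \left(\left(-148\right) \left(-4\right) - 18\right)\right) - 16625 = \left(-171931 - \left(592 - 18\right)\right) - 16625 = \left(-171931 - 574\right) - 16625 = -172505 - 16625 = -189130$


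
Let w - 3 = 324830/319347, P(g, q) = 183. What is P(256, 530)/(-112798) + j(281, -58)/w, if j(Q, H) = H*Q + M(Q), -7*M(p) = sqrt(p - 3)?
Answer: -587081948727381/144705283058 - 45621*sqrt(278)/1282871 ≈ -4057.7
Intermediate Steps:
w = 1282871/319347 (w = 3 + 324830/319347 = 1282871/319347 ≈ 4.0172)
M(p) = -sqrt(-3 + p)/7 (M(p) = -sqrt(p - 3)/7 = -sqrt(-3 + p)/7)
j(Q, H) = -sqrt(-3 + Q)/7 + H*Q (j(Q, H) = H*Q - sqrt(-3 + Q)/7 = -sqrt(-3 + Q)/7 + H*Q)
P(256, 530)/(-112798) + j(281, -58)/w = 183/(-112798) + (-sqrt(-3 + 281)/7 - 58*281)/(1282871/319347) = 183*(-1/112798) + (-sqrt(278)/7 - 16298)*(319347/1282871) = -183/112798 + (-16298 - sqrt(278)/7)*(319347/1282871) = -183/112798 + (-5204717406/1282871 - 45621*sqrt(278)/1282871) = -587081948727381/144705283058 - 45621*sqrt(278)/1282871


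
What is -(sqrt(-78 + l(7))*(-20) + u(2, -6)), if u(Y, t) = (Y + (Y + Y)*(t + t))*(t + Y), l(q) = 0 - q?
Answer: -184 + 20*I*sqrt(85) ≈ -184.0 + 184.39*I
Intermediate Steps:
l(q) = -q
u(Y, t) = (Y + t)*(Y + 4*Y*t) (u(Y, t) = (Y + (2*Y)*(2*t))*(Y + t) = (Y + 4*Y*t)*(Y + t) = (Y + t)*(Y + 4*Y*t))
-(sqrt(-78 + l(7))*(-20) + u(2, -6)) = -(sqrt(-78 - 1*7)*(-20) + 2*(2 - 6 + 4*(-6)**2 + 4*2*(-6))) = -(sqrt(-78 - 7)*(-20) + 2*(2 - 6 + 4*36 - 48)) = -(sqrt(-85)*(-20) + 2*(2 - 6 + 144 - 48)) = -((I*sqrt(85))*(-20) + 2*92) = -(-20*I*sqrt(85) + 184) = -(184 - 20*I*sqrt(85)) = -184 + 20*I*sqrt(85)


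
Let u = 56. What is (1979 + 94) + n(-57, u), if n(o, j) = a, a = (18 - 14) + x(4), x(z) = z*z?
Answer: 2093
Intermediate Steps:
x(z) = z²
a = 20 (a = (18 - 14) + 4² = 4 + 16 = 20)
n(o, j) = 20
(1979 + 94) + n(-57, u) = (1979 + 94) + 20 = 2073 + 20 = 2093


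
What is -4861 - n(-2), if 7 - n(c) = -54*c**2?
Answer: -5084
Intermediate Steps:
n(c) = 7 + 54*c**2 (n(c) = 7 - (-54)*c**2 = 7 + 54*c**2)
-4861 - n(-2) = -4861 - (7 + 54*(-2)**2) = -4861 - (7 + 54*4) = -4861 - (7 + 216) = -4861 - 1*223 = -4861 - 223 = -5084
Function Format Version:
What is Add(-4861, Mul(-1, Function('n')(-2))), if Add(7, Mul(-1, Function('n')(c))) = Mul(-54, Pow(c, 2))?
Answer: -5084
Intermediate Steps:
Function('n')(c) = Add(7, Mul(54, Pow(c, 2))) (Function('n')(c) = Add(7, Mul(-1, Mul(-54, Pow(c, 2)))) = Add(7, Mul(54, Pow(c, 2))))
Add(-4861, Mul(-1, Function('n')(-2))) = Add(-4861, Mul(-1, Add(7, Mul(54, Pow(-2, 2))))) = Add(-4861, Mul(-1, Add(7, Mul(54, 4)))) = Add(-4861, Mul(-1, Add(7, 216))) = Add(-4861, Mul(-1, 223)) = Add(-4861, -223) = -5084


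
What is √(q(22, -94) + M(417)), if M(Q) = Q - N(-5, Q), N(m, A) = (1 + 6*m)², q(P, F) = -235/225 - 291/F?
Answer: I*√838876210/1410 ≈ 20.541*I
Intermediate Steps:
q(P, F) = -47/45 - 291/F (q(P, F) = -235*1/225 - 291/F = -47/45 - 291/F)
M(Q) = -841 + Q (M(Q) = Q - (1 + 6*(-5))² = Q - (1 - 30)² = Q - 1*(-29)² = Q - 1*841 = Q - 841 = -841 + Q)
√(q(22, -94) + M(417)) = √((-47/45 - 291/(-94)) + (-841 + 417)) = √((-47/45 - 291*(-1/94)) - 424) = √((-47/45 + 291/94) - 424) = √(8677/4230 - 424) = √(-1784843/4230) = I*√838876210/1410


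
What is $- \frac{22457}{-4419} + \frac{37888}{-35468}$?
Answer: $\frac{157269451}{39183273} \approx 4.0137$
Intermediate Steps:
$- \frac{22457}{-4419} + \frac{37888}{-35468} = \left(-22457\right) \left(- \frac{1}{4419}\right) + 37888 \left(- \frac{1}{35468}\right) = \frac{22457}{4419} - \frac{9472}{8867} = \frac{157269451}{39183273}$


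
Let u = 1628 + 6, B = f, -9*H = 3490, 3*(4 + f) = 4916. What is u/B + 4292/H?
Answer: -43080933/4278740 ≈ -10.069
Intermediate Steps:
f = 4904/3 (f = -4 + (⅓)*4916 = -4 + 4916/3 = 4904/3 ≈ 1634.7)
H = -3490/9 (H = -⅑*3490 = -3490/9 ≈ -387.78)
B = 4904/3 ≈ 1634.7
u = 1634
u/B + 4292/H = 1634/(4904/3) + 4292/(-3490/9) = 1634*(3/4904) + 4292*(-9/3490) = 2451/2452 - 19314/1745 = -43080933/4278740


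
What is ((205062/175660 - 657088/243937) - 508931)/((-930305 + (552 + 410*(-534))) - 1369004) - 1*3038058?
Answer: -2244901010217082433109/738926366641190 ≈ -3.0381e+6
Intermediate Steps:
((205062/175660 - 657088/243937) - 508931)/((-930305 + (552 + 410*(-534))) - 1369004) - 1*3038058 = ((205062*(1/175660) - 657088*1/243937) - 508931)/((-930305 + (552 - 218940)) - 1369004) - 3038058 = ((102531/87830 - 657088/243937) - 508931)/((-930305 - 218388) - 1369004) - 3038058 = (-32700934493/21424986710 - 508931)/(-1148693 - 1369004) - 3038058 = -10903872612241503/21424986710/(-2517697) - 3038058 = -10903872612241503/21424986710*(-1/2517697) - 3038058 = 149368117975911/738926366641190 - 3038058 = -2244901010217082433109/738926366641190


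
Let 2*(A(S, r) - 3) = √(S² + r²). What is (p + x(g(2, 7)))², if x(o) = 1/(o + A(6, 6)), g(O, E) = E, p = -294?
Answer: 290356811/3362 + 36147*√2/1681 ≈ 86395.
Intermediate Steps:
A(S, r) = 3 + √(S² + r²)/2
x(o) = 1/(3 + o + 3*√2) (x(o) = 1/(o + (3 + √(6² + 6²)/2)) = 1/(o + (3 + √(36 + 36)/2)) = 1/(o + (3 + √72/2)) = 1/(o + (3 + (6*√2)/2)) = 1/(o + (3 + 3*√2)) = 1/(3 + o + 3*√2))
(p + x(g(2, 7)))² = (-294 + 1/(3 + 7 + 3*√2))² = (-294 + 1/(10 + 3*√2))²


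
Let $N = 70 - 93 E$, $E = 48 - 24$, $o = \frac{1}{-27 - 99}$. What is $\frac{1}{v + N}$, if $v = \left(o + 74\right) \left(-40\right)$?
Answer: $- \frac{63}{322666} \approx -0.00019525$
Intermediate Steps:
$o = - \frac{1}{126}$ ($o = \frac{1}{-126} = - \frac{1}{126} \approx -0.0079365$)
$E = 24$ ($E = 48 - 24 = 24$)
$v = - \frac{186460}{63}$ ($v = \left(- \frac{1}{126} + 74\right) \left(-40\right) = \frac{9323}{126} \left(-40\right) = - \frac{186460}{63} \approx -2959.7$)
$N = -2162$ ($N = 70 - 2232 = -2162$)
$\frac{1}{v + N} = \frac{1}{- \frac{186460}{63} - 2162} = \frac{1}{- \frac{322666}{63}} = - \frac{63}{322666}$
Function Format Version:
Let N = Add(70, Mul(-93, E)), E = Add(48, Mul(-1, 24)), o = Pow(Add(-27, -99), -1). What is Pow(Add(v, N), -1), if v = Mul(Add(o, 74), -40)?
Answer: Rational(-63, 322666) ≈ -0.00019525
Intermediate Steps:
o = Rational(-1, 126) (o = Pow(-126, -1) = Rational(-1, 126) ≈ -0.0079365)
E = 24 (E = Add(48, -24) = 24)
v = Rational(-186460, 63) (v = Mul(Add(Rational(-1, 126), 74), -40) = Mul(Rational(9323, 126), -40) = Rational(-186460, 63) ≈ -2959.7)
N = -2162 (N = Add(70, Mul(-93, 24)) = Add(70, -2232) = -2162)
Pow(Add(v, N), -1) = Pow(Add(Rational(-186460, 63), -2162), -1) = Pow(Rational(-322666, 63), -1) = Rational(-63, 322666)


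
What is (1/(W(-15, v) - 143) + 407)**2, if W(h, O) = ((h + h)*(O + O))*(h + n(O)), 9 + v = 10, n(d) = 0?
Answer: 94925610000/573049 ≈ 1.6565e+5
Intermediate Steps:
v = 1 (v = -9 + 10 = 1)
W(h, O) = 4*O*h**2 (W(h, O) = ((h + h)*(O + O))*(h + 0) = ((2*h)*(2*O))*h = (4*O*h)*h = 4*O*h**2)
(1/(W(-15, v) - 143) + 407)**2 = (1/(4*1*(-15)**2 - 143) + 407)**2 = (1/(4*1*225 - 143) + 407)**2 = (1/(900 - 143) + 407)**2 = (1/757 + 407)**2 = (308100/757)**2 = 94925610000/573049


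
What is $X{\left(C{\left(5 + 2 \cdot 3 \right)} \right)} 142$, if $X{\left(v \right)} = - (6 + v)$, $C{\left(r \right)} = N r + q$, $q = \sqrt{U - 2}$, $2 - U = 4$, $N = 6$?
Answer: $-10224 - 284 i \approx -10224.0 - 284.0 i$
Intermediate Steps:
$U = -2$ ($U = 2 - 4 = -2$)
$q = 2 i$ ($q = \sqrt{-2 - 2} = \sqrt{-4} = 2 i \approx 2.0 i$)
$C{\left(r \right)} = 2 i + 6 r$ ($C{\left(r \right)} = 6 r + 2 i = 2 i + 6 r$)
$X{\left(v \right)} = -6 - v$
$X{\left(C{\left(5 + 2 \cdot 3 \right)} \right)} 142 = \left(-6 - \left(2 i + 6 \left(5 + 2 \cdot 3\right)\right)\right) 142 = \left(-6 - \left(2 i + 6 \left(5 + 6\right)\right)\right) 142 = \left(-6 - \left(2 i + 6 \cdot 11\right)\right) 142 = \left(-6 - \left(2 i + 66\right)\right) 142 = \left(-6 - \left(66 + 2 i\right)\right) 142 = \left(-72 - 2 i\right) 142 = -10224 - 284 i$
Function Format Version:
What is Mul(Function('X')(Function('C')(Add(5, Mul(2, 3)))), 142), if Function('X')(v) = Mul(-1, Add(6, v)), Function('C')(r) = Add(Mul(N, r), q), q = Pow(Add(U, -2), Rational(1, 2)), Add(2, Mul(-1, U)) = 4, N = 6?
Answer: Add(-10224, Mul(-284, I)) ≈ Add(-10224., Mul(-284.00, I))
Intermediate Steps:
U = -2 (U = Add(2, Mul(-1, 4)) = Add(2, -4) = -2)
q = Mul(2, I) (q = Pow(Add(-2, -2), Rational(1, 2)) = Pow(-4, Rational(1, 2)) = Mul(2, I) ≈ Mul(2.0000, I))
Function('C')(r) = Add(Mul(2, I), Mul(6, r)) (Function('C')(r) = Add(Mul(6, r), Mul(2, I)) = Add(Mul(2, I), Mul(6, r)))
Function('X')(v) = Add(-6, Mul(-1, v))
Mul(Function('X')(Function('C')(Add(5, Mul(2, 3)))), 142) = Mul(Add(-6, Mul(-1, Add(Mul(2, I), Mul(6, Add(5, Mul(2, 3)))))), 142) = Mul(Add(-6, Mul(-1, Add(Mul(2, I), Mul(6, Add(5, 6))))), 142) = Mul(Add(-6, Mul(-1, Add(Mul(2, I), Mul(6, 11)))), 142) = Mul(Add(-6, Mul(-1, Add(Mul(2, I), 66))), 142) = Mul(Add(-6, Mul(-1, Add(66, Mul(2, I)))), 142) = Mul(Add(-6, Add(-66, Mul(-2, I))), 142) = Mul(Add(-72, Mul(-2, I)), 142) = Add(-10224, Mul(-284, I))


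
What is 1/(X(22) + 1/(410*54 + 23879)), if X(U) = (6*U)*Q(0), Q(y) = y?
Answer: 46019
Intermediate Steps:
X(U) = 0 (X(U) = (6*U)*0 = 0)
1/(X(22) + 1/(410*54 + 23879)) = 1/(0 + 1/(410*54 + 23879)) = 1/(0 + 1/(22140 + 23879)) = 1/(0 + 1/46019) = 1/(1/46019) = 46019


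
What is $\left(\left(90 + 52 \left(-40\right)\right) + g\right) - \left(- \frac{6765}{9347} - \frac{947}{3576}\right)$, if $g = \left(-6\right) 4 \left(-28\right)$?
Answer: $- \frac{44020938047}{33424872} \approx -1317.0$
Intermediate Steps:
$g = 672$ ($g = \left(-24\right) \left(-28\right) = 672$)
$\left(\left(90 + 52 \left(-40\right)\right) + g\right) - \left(- \frac{6765}{9347} - \frac{947}{3576}\right) = \left(\left(90 + 52 \left(-40\right)\right) + 672\right) - \left(- \frac{6765}{9347} - \frac{947}{3576}\right) = \left(\left(90 - 2080\right) + 672\right) - - \frac{33043249}{33424872} = \left(-1990 + 672\right) + \left(\frac{6765}{9347} + \frac{947}{3576}\right) = -1318 + \frac{33043249}{33424872} = - \frac{44020938047}{33424872}$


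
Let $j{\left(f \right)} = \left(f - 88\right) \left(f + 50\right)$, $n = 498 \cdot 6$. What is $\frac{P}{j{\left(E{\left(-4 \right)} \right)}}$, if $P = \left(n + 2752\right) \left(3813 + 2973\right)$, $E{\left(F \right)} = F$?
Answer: $- \frac{4868955}{529} \approx -9204.1$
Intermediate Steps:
$n = 2988$
$j{\left(f \right)} = \left(-88 + f\right) \left(50 + f\right)$
$P = 38951640$ ($P = \left(2988 + 2752\right) \left(3813 + 2973\right) = 5740 \cdot 6786 = 38951640$)
$\frac{P}{j{\left(E{\left(-4 \right)} \right)}} = \frac{38951640}{-4400 + \left(-4\right)^{2} - -152} = \frac{38951640}{-4400 + 16 + 152} = \frac{38951640}{-4232} = 38951640 \left(- \frac{1}{4232}\right) = - \frac{4868955}{529}$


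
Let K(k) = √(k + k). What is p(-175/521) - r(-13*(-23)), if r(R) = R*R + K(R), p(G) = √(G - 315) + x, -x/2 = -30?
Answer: -89341 - √598 + I*√85595090/521 ≈ -89366.0 + 17.758*I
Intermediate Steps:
x = 60 (x = -2*(-30) = 60)
K(k) = √2*√k (K(k) = √(2*k) = √2*√k)
p(G) = 60 + √(-315 + G) (p(G) = √(G - 315) + 60 = √(-315 + G) + 60 = 60 + √(-315 + G))
r(R) = R² + √2*√R (r(R) = R*R + √2*√R = R² + √2*√R)
p(-175/521) - r(-13*(-23)) = (60 + √(-315 - 175/521)) - ((-13*(-23))² + √2*√(-13*(-23))) = (60 + √(-315 - 175*1/521)) - (299² + √2*√299) = (60 + √(-315 - 175/521)) - (89401 + √598) = (60 + √(-164290/521)) + (-89401 - √598) = (60 + I*√85595090/521) + (-89401 - √598) = -89341 - √598 + I*√85595090/521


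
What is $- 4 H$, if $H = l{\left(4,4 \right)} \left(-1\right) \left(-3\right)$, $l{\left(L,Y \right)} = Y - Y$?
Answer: $0$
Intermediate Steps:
$l{\left(L,Y \right)} = 0$
$H = 0$ ($H = 0 \left(-1\right) \left(-3\right) = 0 \left(-3\right) = 0$)
$- 4 H = \left(-4\right) 0 = 0$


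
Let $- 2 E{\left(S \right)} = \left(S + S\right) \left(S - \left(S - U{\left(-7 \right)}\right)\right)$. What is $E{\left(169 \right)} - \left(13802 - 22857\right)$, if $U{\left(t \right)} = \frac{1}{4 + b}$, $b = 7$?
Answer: $\frac{99436}{11} \approx 9039.6$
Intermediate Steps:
$U{\left(t \right)} = \frac{1}{11}$ ($U{\left(t \right)} = \frac{1}{4 + 7} = \frac{1}{11}$)
$E{\left(S \right)} = - \frac{S}{11}$ ($E{\left(S \right)} = - \frac{\left(S + S\right) \left(S - \left(- \frac{1}{11} + S\right)\right)}{2} = - \frac{2 S \frac{1}{11}}{2} = - \frac{\frac{2}{11} S}{2} = - \frac{S}{11}$)
$E{\left(169 \right)} - \left(13802 - 22857\right) = \left(- \frac{1}{11}\right) 169 - \left(13802 - 22857\right) = - \frac{169}{11} - -9055 = - \frac{169}{11} + 9055 = \frac{99436}{11}$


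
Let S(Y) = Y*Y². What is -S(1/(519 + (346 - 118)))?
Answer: -1/416832723 ≈ -2.3990e-9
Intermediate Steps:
S(Y) = Y³
-S(1/(519 + (346 - 118))) = -(1/(519 + (346 - 118)))³ = -(1/(519 + 228))³ = -(1/747)³ = -1*1/416832723 = -1/416832723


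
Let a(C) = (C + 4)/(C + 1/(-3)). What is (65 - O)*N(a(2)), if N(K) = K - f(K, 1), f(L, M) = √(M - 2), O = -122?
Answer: 3366/5 - 187*I ≈ 673.2 - 187.0*I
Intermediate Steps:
f(L, M) = √(-2 + M)
a(C) = (4 + C)/(-⅓ + C) (a(C) = (4 + C)/(C - ⅓) = (4 + C)/(-⅓ + C))
N(K) = K - I (N(K) = K - √(-2 + 1) = K - √(-1) = K - I)
(65 - O)*N(a(2)) = (65 - 1*(-122))*(3*(4 + 2)/(-1 + 3*2) - I) = (65 + 122)*(3*6/(-1 + 6) - I) = 187*(3*6/5 - I) = 187*(3*(⅕)*6 - I) = 187*(18/5 - I) = 3366/5 - 187*I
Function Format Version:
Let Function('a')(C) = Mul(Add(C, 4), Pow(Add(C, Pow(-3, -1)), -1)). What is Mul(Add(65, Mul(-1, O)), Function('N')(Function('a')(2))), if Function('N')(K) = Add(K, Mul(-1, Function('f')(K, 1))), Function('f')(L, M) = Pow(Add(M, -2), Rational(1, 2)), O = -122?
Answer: Add(Rational(3366, 5), Mul(-187, I)) ≈ Add(673.20, Mul(-187.00, I))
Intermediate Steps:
Function('f')(L, M) = Pow(Add(-2, M), Rational(1, 2))
Function('a')(C) = Mul(Pow(Add(Rational(-1, 3), C), -1), Add(4, C)) (Function('a')(C) = Mul(Add(4, C), Pow(Add(C, Rational(-1, 3)), -1)) = Mul(Add(4, C), Pow(Add(Rational(-1, 3), C), -1)) = Mul(Pow(Add(Rational(-1, 3), C), -1), Add(4, C)))
Function('N')(K) = Add(K, Mul(-1, I)) (Function('N')(K) = Add(K, Mul(-1, Pow(Add(-2, 1), Rational(1, 2)))) = Add(K, Mul(-1, Pow(-1, Rational(1, 2)))) = Add(K, Mul(-1, I)))
Mul(Add(65, Mul(-1, O)), Function('N')(Function('a')(2))) = Mul(Add(65, Mul(-1, -122)), Add(Mul(3, Pow(Add(-1, Mul(3, 2)), -1), Add(4, 2)), Mul(-1, I))) = Mul(Add(65, 122), Add(Mul(3, Pow(Add(-1, 6), -1), 6), Mul(-1, I))) = Mul(187, Add(Mul(3, Pow(5, -1), 6), Mul(-1, I))) = Mul(187, Add(Mul(3, Rational(1, 5), 6), Mul(-1, I))) = Mul(187, Add(Rational(18, 5), Mul(-1, I))) = Add(Rational(3366, 5), Mul(-187, I))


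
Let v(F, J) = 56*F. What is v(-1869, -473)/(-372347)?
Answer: 104664/372347 ≈ 0.28109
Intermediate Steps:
v(-1869, -473)/(-372347) = (56*(-1869))/(-372347) = -104664*(-1/372347) = 104664/372347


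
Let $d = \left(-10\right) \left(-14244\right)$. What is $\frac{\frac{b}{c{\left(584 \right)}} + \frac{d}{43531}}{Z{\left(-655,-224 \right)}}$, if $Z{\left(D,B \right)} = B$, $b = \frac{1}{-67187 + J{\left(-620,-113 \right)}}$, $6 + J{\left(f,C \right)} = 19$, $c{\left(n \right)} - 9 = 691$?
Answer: $- \frac{6697785148469}{458506938579200} \approx -0.014608$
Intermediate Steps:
$c{\left(n \right)} = 700$ ($c{\left(n \right)} = 9 + 691 = 700$)
$J{\left(f,C \right)} = 13$ ($J{\left(f,C \right)} = -6 + 19 = 13$)
$d = 142440$
$b = - \frac{1}{67174}$ ($b = \frac{1}{-67187 + 13} = \frac{1}{-67174} = - \frac{1}{67174} \approx -1.4887 \cdot 10^{-5}$)
$\frac{\frac{b}{c{\left(584 \right)}} + \frac{d}{43531}}{Z{\left(-655,-224 \right)}} = \frac{- \frac{1}{67174 \cdot 700} + \frac{142440}{43531}}{-224} = \left(\left(- \frac{1}{67174}\right) \frac{1}{700} + 142440 \cdot \frac{1}{43531}\right) \left(- \frac{1}{224}\right) = \left(- \frac{1}{47021800} + \frac{142440}{43531}\right) \left(- \frac{1}{224}\right) = \frac{6697785148469}{2046905975800} \left(- \frac{1}{224}\right) = - \frac{6697785148469}{458506938579200}$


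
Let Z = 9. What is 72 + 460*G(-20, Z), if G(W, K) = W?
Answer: -9128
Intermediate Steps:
72 + 460*G(-20, Z) = 72 + 460*(-20) = 72 - 9200 = -9128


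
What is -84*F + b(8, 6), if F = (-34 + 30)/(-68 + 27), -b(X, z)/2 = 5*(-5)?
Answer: 1714/41 ≈ 41.805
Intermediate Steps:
b(X, z) = 50 (b(X, z) = -10*(-5) = -2*(-25) = 50)
F = 4/41 (F = -4/(-41) = -4*(-1/41) = 4/41 ≈ 0.097561)
-84*F + b(8, 6) = -84*4/41 + 50 = -336/41 + 50 = 1714/41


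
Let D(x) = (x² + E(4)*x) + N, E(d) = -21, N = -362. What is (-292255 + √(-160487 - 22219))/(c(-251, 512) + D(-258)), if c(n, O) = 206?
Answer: -292255/71826 + I*√182706/71826 ≈ -4.0689 + 0.0059511*I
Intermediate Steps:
D(x) = -362 + x² - 21*x (D(x) = (x² - 21*x) - 362 = -362 + x² - 21*x)
(-292255 + √(-160487 - 22219))/(c(-251, 512) + D(-258)) = (-292255 + √(-160487 - 22219))/(206 + (-362 + (-258)² - 21*(-258))) = (-292255 + √(-182706))/(206 + (-362 + 66564 + 5418)) = (-292255 + I*√182706)/(206 + 71620) = (-292255 + I*√182706)/71826 = (-292255 + I*√182706)*(1/71826) = -292255/71826 + I*√182706/71826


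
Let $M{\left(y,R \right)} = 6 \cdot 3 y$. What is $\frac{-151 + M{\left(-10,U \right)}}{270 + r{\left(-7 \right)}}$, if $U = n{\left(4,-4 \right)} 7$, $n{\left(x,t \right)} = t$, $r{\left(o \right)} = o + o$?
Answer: $- \frac{331}{256} \approx -1.293$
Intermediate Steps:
$r{\left(o \right)} = 2 o$
$U = -28$ ($U = \left(-4\right) 7 = -28$)
$M{\left(y,R \right)} = 18 y$
$\frac{-151 + M{\left(-10,U \right)}}{270 + r{\left(-7 \right)}} = \frac{-151 + 18 \left(-10\right)}{270 + 2 \left(-7\right)} = \frac{-151 - 180}{270 - 14} = - \frac{331}{256}$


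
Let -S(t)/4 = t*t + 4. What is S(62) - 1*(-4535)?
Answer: -10857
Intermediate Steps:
S(t) = -16 - 4*t² (S(t) = -4*(t*t + 4) = -4*(t² + 4) = -4*(4 + t²) = -16 - 4*t²)
S(62) - 1*(-4535) = (-16 - 4*62²) - 1*(-4535) = (-16 - 4*3844) + 4535 = (-16 - 15376) + 4535 = -15392 + 4535 = -10857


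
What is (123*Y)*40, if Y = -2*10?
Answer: -98400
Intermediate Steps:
Y = -20
(123*Y)*40 = (123*(-20))*40 = -2460*40 = -98400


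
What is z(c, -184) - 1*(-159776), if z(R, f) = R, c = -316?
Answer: 159460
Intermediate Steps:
z(c, -184) - 1*(-159776) = -316 - 1*(-159776) = -316 + 159776 = 159460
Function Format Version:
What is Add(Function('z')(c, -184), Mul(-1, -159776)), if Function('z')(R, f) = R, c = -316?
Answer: 159460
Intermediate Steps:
Add(Function('z')(c, -184), Mul(-1, -159776)) = Add(-316, Mul(-1, -159776)) = Add(-316, 159776) = 159460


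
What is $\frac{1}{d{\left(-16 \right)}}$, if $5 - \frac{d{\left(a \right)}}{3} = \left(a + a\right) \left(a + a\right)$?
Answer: $- \frac{1}{3057} \approx -0.00032712$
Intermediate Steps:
$d{\left(a \right)} = 15 - 12 a^{2}$ ($d{\left(a \right)} = 15 - 3 \left(a + a\right) \left(a + a\right) = 15 - 3 \cdot 2 a 2 a = 15 - 3 \cdot 4 a^{2} = 15 - 12 a^{2}$)
$\frac{1}{d{\left(-16 \right)}} = \frac{1}{15 - 12 \left(-16\right)^{2}} = \frac{1}{15 - 3072} = \frac{1}{-3057} = - \frac{1}{3057}$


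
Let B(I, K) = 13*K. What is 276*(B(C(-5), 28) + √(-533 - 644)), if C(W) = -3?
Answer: 100464 + 276*I*√1177 ≈ 1.0046e+5 + 9468.9*I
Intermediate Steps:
276*(B(C(-5), 28) + √(-533 - 644)) = 276*(13*28 + √(-533 - 644)) = 276*(364 + √(-1177)) = 276*(364 + I*√1177) = 100464 + 276*I*√1177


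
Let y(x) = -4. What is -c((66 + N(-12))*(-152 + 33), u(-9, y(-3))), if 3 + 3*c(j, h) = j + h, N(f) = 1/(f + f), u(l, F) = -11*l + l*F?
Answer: 185209/72 ≈ 2572.3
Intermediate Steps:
u(l, F) = -11*l + F*l
N(f) = 1/(2*f)
c(j, h) = -1 + h/3 + j/3 (c(j, h) = -1 + (j + h)/3 = -1 + (h + j)/3 = -1 + (h/3 + j/3) = -1 + h/3 + j/3)
-c((66 + N(-12))*(-152 + 33), u(-9, y(-3))) = -(-1 + (-9*(-11 - 4))/3 + ((66 + (½)/(-12))*(-152 + 33))/3) = -(-1 + (-9*(-15))/3 + ((66 + (½)*(-1/12))*(-119))/3) = -(-1 + (⅓)*135 + ((66 - 1/24)*(-119))/3) = -(-1 + 45 + ((1583/24)*(-119))/3) = -(-1 + 45 + (⅓)*(-188377/24)) = -(-1 + 45 - 188377/72) = -1*(-185209/72) = 185209/72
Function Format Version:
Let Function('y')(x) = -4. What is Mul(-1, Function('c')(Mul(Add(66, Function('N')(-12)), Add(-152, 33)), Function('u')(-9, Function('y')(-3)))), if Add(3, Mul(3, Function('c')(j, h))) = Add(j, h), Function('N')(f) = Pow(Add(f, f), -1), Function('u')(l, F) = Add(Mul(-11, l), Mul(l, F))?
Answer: Rational(185209, 72) ≈ 2572.3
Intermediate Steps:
Function('u')(l, F) = Add(Mul(-11, l), Mul(F, l))
Function('N')(f) = Mul(Rational(1, 2), Pow(f, -1)) (Function('N')(f) = Pow(Mul(2, f), -1) = Mul(Rational(1, 2), Pow(f, -1)))
Function('c')(j, h) = Add(-1, Mul(Rational(1, 3), h), Mul(Rational(1, 3), j)) (Function('c')(j, h) = Add(-1, Mul(Rational(1, 3), Add(j, h))) = Add(-1, Mul(Rational(1, 3), Add(h, j))) = Add(-1, Add(Mul(Rational(1, 3), h), Mul(Rational(1, 3), j))) = Add(-1, Mul(Rational(1, 3), h), Mul(Rational(1, 3), j)))
Mul(-1, Function('c')(Mul(Add(66, Function('N')(-12)), Add(-152, 33)), Function('u')(-9, Function('y')(-3)))) = Mul(-1, Add(-1, Mul(Rational(1, 3), Mul(-9, Add(-11, -4))), Mul(Rational(1, 3), Mul(Add(66, Mul(Rational(1, 2), Pow(-12, -1))), Add(-152, 33))))) = Mul(-1, Add(-1, Mul(Rational(1, 3), Mul(-9, -15)), Mul(Rational(1, 3), Mul(Add(66, Mul(Rational(1, 2), Rational(-1, 12))), -119)))) = Mul(-1, Add(-1, Mul(Rational(1, 3), 135), Mul(Rational(1, 3), Mul(Add(66, Rational(-1, 24)), -119)))) = Mul(-1, Add(-1, 45, Mul(Rational(1, 3), Mul(Rational(1583, 24), -119)))) = Mul(-1, Add(-1, 45, Mul(Rational(1, 3), Rational(-188377, 24)))) = Mul(-1, Add(-1, 45, Rational(-188377, 72))) = Mul(-1, Rational(-185209, 72)) = Rational(185209, 72)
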